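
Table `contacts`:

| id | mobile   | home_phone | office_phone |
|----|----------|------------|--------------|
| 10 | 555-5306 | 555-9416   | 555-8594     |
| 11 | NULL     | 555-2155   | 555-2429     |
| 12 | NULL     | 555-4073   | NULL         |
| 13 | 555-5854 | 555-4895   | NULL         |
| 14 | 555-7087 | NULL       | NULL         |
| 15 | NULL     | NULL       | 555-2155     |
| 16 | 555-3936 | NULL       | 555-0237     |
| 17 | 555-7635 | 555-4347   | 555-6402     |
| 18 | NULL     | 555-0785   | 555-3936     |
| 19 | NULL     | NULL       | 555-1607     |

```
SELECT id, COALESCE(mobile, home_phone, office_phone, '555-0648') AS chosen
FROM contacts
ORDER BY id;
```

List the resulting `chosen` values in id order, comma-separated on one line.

555-5306, 555-2155, 555-4073, 555-5854, 555-7087, 555-2155, 555-3936, 555-7635, 555-0785, 555-1607

id=10: mobile=555-5306 → 555-5306
id=11: mobile=NULL, home_phone=555-2155 → 555-2155
id=12: mobile=NULL, home_phone=555-4073 → 555-4073
id=13: mobile=555-5854 → 555-5854
id=14: mobile=555-7087 → 555-7087
id=15: mobile=NULL, home_phone=NULL, office_phone=555-2155 → 555-2155
id=16: mobile=555-3936 → 555-3936
id=17: mobile=555-7635 → 555-7635
id=18: mobile=NULL, home_phone=555-0785 → 555-0785
id=19: mobile=NULL, home_phone=NULL, office_phone=555-1607 → 555-1607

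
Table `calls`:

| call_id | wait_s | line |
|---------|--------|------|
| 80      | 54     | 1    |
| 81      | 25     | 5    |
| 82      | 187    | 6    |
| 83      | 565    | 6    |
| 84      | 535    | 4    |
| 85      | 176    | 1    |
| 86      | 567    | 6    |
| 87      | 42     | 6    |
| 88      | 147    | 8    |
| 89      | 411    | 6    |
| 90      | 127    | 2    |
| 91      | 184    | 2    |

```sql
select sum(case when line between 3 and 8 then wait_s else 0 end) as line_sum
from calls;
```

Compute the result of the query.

call_id=80: ✗
call_id=81: ✓ → 25
call_id=82: ✓ → 187
call_id=83: ✓ → 565
call_id=84: ✓ → 535
call_id=85: ✗
call_id=86: ✓ → 567
call_id=87: ✓ → 42
call_id=88: ✓ → 147
call_id=89: ✓ → 411
call_id=90: ✗
call_id=91: ✗
line_sum = 25 + 187 + 565 + 535 + 567 + 42 + 147 + 411 = 2479

2479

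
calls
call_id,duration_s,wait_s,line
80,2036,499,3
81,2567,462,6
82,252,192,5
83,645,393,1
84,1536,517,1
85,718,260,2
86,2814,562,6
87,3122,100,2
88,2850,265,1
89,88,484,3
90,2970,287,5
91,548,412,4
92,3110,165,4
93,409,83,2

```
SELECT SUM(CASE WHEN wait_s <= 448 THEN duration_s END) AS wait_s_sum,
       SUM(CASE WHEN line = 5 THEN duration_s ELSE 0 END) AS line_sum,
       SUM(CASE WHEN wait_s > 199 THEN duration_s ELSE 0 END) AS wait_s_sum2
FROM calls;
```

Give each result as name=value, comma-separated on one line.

wait_s_sum=14624, line_sum=3222, wait_s_sum2=16772

[wait_s_sum: wait_s <= 448]
call_id=80: ✗
call_id=81: ✗
call_id=82: ✓ → 252
call_id=83: ✓ → 645
call_id=84: ✗
call_id=85: ✓ → 718
call_id=86: ✗
call_id=87: ✓ → 3122
call_id=88: ✓ → 2850
call_id=89: ✗
call_id=90: ✓ → 2970
call_id=91: ✓ → 548
call_id=92: ✓ → 3110
call_id=93: ✓ → 409
wait_s_sum = 252 + 645 + 718 + 3122 + 2850 + 2970 + 548 + 3110 + 409 = 14624
—
[line_sum: line = 5]
call_id=80: ✗
call_id=81: ✗
call_id=82: ✓ → 252
call_id=83: ✗
call_id=84: ✗
call_id=85: ✗
call_id=86: ✗
call_id=87: ✗
call_id=88: ✗
call_id=89: ✗
call_id=90: ✓ → 2970
call_id=91: ✗
call_id=92: ✗
call_id=93: ✗
line_sum = 252 + 2970 = 3222
—
[wait_s_sum2: wait_s > 199]
call_id=80: ✓ → 2036
call_id=81: ✓ → 2567
call_id=82: ✗
call_id=83: ✓ → 645
call_id=84: ✓ → 1536
call_id=85: ✓ → 718
call_id=86: ✓ → 2814
call_id=87: ✗
call_id=88: ✓ → 2850
call_id=89: ✓ → 88
call_id=90: ✓ → 2970
call_id=91: ✓ → 548
call_id=92: ✗
call_id=93: ✗
wait_s_sum2 = 2036 + 2567 + 645 + 1536 + 718 + 2814 + 2850 + 88 + 2970 + 548 = 16772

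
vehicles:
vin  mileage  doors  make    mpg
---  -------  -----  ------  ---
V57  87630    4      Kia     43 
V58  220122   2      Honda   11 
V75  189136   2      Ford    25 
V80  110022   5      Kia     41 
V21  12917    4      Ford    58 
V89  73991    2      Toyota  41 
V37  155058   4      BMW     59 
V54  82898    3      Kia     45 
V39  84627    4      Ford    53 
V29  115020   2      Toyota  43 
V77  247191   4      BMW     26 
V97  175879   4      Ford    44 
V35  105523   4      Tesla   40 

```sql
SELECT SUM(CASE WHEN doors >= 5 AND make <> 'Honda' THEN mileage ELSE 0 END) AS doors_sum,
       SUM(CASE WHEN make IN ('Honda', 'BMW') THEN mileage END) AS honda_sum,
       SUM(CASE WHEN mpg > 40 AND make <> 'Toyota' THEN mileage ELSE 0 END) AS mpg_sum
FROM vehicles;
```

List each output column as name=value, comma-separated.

doors_sum=110022, honda_sum=622371, mpg_sum=709031

[doors_sum: doors >= 5 AND make <> 'Honda']
vin=V57: ✗
vin=V58: ✗
vin=V75: ✗
vin=V80: ✓ → 110022
vin=V21: ✗
vin=V89: ✗
vin=V37: ✗
vin=V54: ✗
vin=V39: ✗
vin=V29: ✗
vin=V77: ✗
vin=V97: ✗
vin=V35: ✗
doors_sum = 110022
—
[honda_sum: make IN ('Honda', 'BMW')]
vin=V57: ✗
vin=V58: ✓ → 220122
vin=V75: ✗
vin=V80: ✗
vin=V21: ✗
vin=V89: ✗
vin=V37: ✓ → 155058
vin=V54: ✗
vin=V39: ✗
vin=V29: ✗
vin=V77: ✓ → 247191
vin=V97: ✗
vin=V35: ✗
honda_sum = 220122 + 155058 + 247191 = 622371
—
[mpg_sum: mpg > 40 AND make <> 'Toyota']
vin=V57: ✓ → 87630
vin=V58: ✗
vin=V75: ✗
vin=V80: ✓ → 110022
vin=V21: ✓ → 12917
vin=V89: ✗
vin=V37: ✓ → 155058
vin=V54: ✓ → 82898
vin=V39: ✓ → 84627
vin=V29: ✗
vin=V77: ✗
vin=V97: ✓ → 175879
vin=V35: ✗
mpg_sum = 87630 + 110022 + 12917 + 155058 + 82898 + 84627 + 175879 = 709031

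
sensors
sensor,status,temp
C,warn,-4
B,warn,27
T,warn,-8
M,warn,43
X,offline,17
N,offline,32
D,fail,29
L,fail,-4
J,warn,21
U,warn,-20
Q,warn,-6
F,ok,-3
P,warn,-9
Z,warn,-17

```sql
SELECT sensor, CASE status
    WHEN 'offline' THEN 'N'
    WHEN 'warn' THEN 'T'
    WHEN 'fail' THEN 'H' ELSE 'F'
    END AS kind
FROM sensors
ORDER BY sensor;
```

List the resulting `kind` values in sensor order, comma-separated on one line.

sensor=B: status='warn' → T
sensor=C: status='warn' → T
sensor=D: status='fail' → H
sensor=F: ELSE → F
sensor=J: status='warn' → T
sensor=L: status='fail' → H
sensor=M: status='warn' → T
sensor=N: status='offline' → N
sensor=P: status='warn' → T
sensor=Q: status='warn' → T
sensor=T: status='warn' → T
sensor=U: status='warn' → T
sensor=X: status='offline' → N
sensor=Z: status='warn' → T

T, T, H, F, T, H, T, N, T, T, T, T, N, T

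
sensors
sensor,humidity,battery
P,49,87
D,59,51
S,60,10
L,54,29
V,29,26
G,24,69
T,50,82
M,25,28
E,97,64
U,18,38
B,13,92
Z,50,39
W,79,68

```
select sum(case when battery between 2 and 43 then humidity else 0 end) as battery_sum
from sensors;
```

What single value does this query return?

236

sensor=P: ✗
sensor=D: ✗
sensor=S: ✓ → 60
sensor=L: ✓ → 54
sensor=V: ✓ → 29
sensor=G: ✗
sensor=T: ✗
sensor=M: ✓ → 25
sensor=E: ✗
sensor=U: ✓ → 18
sensor=B: ✗
sensor=Z: ✓ → 50
sensor=W: ✗
battery_sum = 60 + 54 + 29 + 25 + 18 + 50 = 236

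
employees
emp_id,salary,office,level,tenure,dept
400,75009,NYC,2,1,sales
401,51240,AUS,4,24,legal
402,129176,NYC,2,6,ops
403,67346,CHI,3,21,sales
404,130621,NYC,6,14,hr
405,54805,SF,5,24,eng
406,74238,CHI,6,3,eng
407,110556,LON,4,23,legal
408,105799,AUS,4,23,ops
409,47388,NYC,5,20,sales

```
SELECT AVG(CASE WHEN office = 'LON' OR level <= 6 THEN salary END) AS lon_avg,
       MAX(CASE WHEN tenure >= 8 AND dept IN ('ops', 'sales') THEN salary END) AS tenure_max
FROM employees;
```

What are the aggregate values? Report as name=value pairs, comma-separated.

[lon_avg: office = 'LON' OR level <= 6]
emp_id=400: ✓ → 75009
emp_id=401: ✓ → 51240
emp_id=402: ✓ → 129176
emp_id=403: ✓ → 67346
emp_id=404: ✓ → 130621
emp_id=405: ✓ → 54805
emp_id=406: ✓ → 74238
emp_id=407: ✓ → 110556
emp_id=408: ✓ → 105799
emp_id=409: ✓ → 47388
lon_avg = (75009 + 51240 + 129176 + 67346 + 130621 + 54805 + 74238 + 110556 + 105799 + 47388) / 10 = 84617.8
—
[tenure_max: tenure >= 8 AND dept IN ('ops', 'sales')]
emp_id=400: ✗
emp_id=401: ✗
emp_id=402: ✗
emp_id=403: ✓ → 67346
emp_id=404: ✗
emp_id=405: ✗
emp_id=406: ✗
emp_id=407: ✗
emp_id=408: ✓ → 105799
emp_id=409: ✓ → 47388
tenure_max = MAX(67346, 105799, 47388) = 105799

lon_avg=84617.8, tenure_max=105799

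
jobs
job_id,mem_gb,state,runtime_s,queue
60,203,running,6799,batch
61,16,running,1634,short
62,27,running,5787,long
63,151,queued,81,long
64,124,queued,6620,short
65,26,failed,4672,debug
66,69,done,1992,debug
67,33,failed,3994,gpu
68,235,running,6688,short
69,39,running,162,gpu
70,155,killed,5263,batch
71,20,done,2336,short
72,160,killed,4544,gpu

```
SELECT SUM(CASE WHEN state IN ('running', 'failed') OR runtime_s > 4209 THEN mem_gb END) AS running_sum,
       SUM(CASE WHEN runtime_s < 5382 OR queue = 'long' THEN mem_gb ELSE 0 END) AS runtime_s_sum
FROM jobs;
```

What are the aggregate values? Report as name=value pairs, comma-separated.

[running_sum: state IN ('running', 'failed') OR runtime_s > 4209]
job_id=60: ✓ → 203
job_id=61: ✓ → 16
job_id=62: ✓ → 27
job_id=63: ✗
job_id=64: ✓ → 124
job_id=65: ✓ → 26
job_id=66: ✗
job_id=67: ✓ → 33
job_id=68: ✓ → 235
job_id=69: ✓ → 39
job_id=70: ✓ → 155
job_id=71: ✗
job_id=72: ✓ → 160
running_sum = 203 + 16 + 27 + 124 + 26 + 33 + 235 + 39 + 155 + 160 = 1018
—
[runtime_s_sum: runtime_s < 5382 OR queue = 'long']
job_id=60: ✗
job_id=61: ✓ → 16
job_id=62: ✓ → 27
job_id=63: ✓ → 151
job_id=64: ✗
job_id=65: ✓ → 26
job_id=66: ✓ → 69
job_id=67: ✓ → 33
job_id=68: ✗
job_id=69: ✓ → 39
job_id=70: ✓ → 155
job_id=71: ✓ → 20
job_id=72: ✓ → 160
runtime_s_sum = 16 + 27 + 151 + 26 + 69 + 33 + 39 + 155 + 20 + 160 = 696

running_sum=1018, runtime_s_sum=696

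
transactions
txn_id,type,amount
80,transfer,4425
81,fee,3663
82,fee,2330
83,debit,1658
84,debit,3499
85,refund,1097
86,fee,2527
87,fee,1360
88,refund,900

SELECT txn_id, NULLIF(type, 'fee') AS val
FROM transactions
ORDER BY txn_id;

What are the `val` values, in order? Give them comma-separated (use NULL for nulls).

transfer, NULL, NULL, debit, debit, refund, NULL, NULL, refund

txn_id=80: type=transfer vs fee: differ → transfer
txn_id=81: type=fee vs fee: equal → NULL
txn_id=82: type=fee vs fee: equal → NULL
txn_id=83: type=debit vs fee: differ → debit
txn_id=84: type=debit vs fee: differ → debit
txn_id=85: type=refund vs fee: differ → refund
txn_id=86: type=fee vs fee: equal → NULL
txn_id=87: type=fee vs fee: equal → NULL
txn_id=88: type=refund vs fee: differ → refund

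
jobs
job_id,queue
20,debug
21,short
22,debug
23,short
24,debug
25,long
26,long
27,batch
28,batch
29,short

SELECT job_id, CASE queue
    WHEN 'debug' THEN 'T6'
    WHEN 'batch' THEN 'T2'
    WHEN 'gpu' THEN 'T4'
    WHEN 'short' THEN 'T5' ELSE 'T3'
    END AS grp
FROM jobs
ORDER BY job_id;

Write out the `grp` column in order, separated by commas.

T6, T5, T6, T5, T6, T3, T3, T2, T2, T5

job_id=20: queue='debug' → T6
job_id=21: queue='short' → T5
job_id=22: queue='debug' → T6
job_id=23: queue='short' → T5
job_id=24: queue='debug' → T6
job_id=25: ELSE → T3
job_id=26: ELSE → T3
job_id=27: queue='batch' → T2
job_id=28: queue='batch' → T2
job_id=29: queue='short' → T5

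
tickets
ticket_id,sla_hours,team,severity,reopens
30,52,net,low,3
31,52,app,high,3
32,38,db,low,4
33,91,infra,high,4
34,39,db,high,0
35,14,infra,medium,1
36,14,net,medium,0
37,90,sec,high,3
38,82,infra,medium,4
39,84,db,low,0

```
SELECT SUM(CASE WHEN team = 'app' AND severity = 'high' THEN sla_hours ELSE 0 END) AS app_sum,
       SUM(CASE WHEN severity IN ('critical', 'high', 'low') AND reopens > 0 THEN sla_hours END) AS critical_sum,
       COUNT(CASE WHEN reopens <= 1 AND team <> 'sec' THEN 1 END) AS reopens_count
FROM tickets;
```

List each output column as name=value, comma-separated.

[app_sum: team = 'app' AND severity = 'high']
ticket_id=30: ✗
ticket_id=31: ✓ → 52
ticket_id=32: ✗
ticket_id=33: ✗
ticket_id=34: ✗
ticket_id=35: ✗
ticket_id=36: ✗
ticket_id=37: ✗
ticket_id=38: ✗
ticket_id=39: ✗
app_sum = 52
—
[critical_sum: severity IN ('critical', 'high', 'low') AND reopens > 0]
ticket_id=30: ✓ → 52
ticket_id=31: ✓ → 52
ticket_id=32: ✓ → 38
ticket_id=33: ✓ → 91
ticket_id=34: ✗
ticket_id=35: ✗
ticket_id=36: ✗
ticket_id=37: ✓ → 90
ticket_id=38: ✗
ticket_id=39: ✗
critical_sum = 52 + 52 + 38 + 91 + 90 = 323
—
[reopens_count: reopens <= 1 AND team <> 'sec']
ticket_id=30: ✗
ticket_id=31: ✗
ticket_id=32: ✗
ticket_id=33: ✗
ticket_id=34: ✓ → 1
ticket_id=35: ✓ → 1
ticket_id=36: ✓ → 1
ticket_id=37: ✗
ticket_id=38: ✗
ticket_id=39: ✓ → 1
reopens_count = COUNT(1, 1, 1, 1) = 4

app_sum=52, critical_sum=323, reopens_count=4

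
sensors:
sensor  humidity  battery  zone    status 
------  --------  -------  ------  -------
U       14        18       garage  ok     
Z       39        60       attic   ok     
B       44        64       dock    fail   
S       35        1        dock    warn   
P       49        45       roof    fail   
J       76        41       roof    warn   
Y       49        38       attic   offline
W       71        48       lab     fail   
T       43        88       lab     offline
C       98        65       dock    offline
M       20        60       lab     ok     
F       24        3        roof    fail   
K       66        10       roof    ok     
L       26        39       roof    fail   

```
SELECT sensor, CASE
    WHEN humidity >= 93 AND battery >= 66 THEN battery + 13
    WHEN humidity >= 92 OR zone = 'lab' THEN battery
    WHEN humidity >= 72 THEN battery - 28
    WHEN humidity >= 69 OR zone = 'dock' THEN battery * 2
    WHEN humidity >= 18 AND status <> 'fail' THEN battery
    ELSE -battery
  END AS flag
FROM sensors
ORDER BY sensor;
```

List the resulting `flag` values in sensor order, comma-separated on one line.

128, 65, -3, 13, 10, -39, 60, -45, 2, 88, -18, 48, 38, 60

sensor=B: humidity >= 69 OR zone = 'dock' → 128
sensor=C: humidity >= 92 OR zone = 'lab' → 65
sensor=F: ELSE → -3
sensor=J: humidity >= 72 → 13
sensor=K: humidity >= 18 AND status <> 'fail' → 10
sensor=L: ELSE → -39
sensor=M: humidity >= 92 OR zone = 'lab' → 60
sensor=P: ELSE → -45
sensor=S: humidity >= 69 OR zone = 'dock' → 2
sensor=T: humidity >= 92 OR zone = 'lab' → 88
sensor=U: ELSE → -18
sensor=W: humidity >= 92 OR zone = 'lab' → 48
sensor=Y: humidity >= 18 AND status <> 'fail' → 38
sensor=Z: humidity >= 18 AND status <> 'fail' → 60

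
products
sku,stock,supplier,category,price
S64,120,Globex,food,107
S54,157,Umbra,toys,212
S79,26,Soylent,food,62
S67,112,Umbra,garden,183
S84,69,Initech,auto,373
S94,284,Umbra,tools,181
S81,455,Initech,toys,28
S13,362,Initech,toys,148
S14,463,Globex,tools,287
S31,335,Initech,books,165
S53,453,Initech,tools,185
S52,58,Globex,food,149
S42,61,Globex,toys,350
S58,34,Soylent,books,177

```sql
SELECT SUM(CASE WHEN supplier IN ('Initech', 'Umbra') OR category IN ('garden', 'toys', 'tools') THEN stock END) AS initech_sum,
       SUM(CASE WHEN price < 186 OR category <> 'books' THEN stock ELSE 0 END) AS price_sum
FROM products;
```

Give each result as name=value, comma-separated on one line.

initech_sum=2751, price_sum=2989

[initech_sum: supplier IN ('Initech', 'Umbra') OR category IN ('garden', 'toys', 'tools')]
sku=S64: ✗
sku=S54: ✓ → 157
sku=S79: ✗
sku=S67: ✓ → 112
sku=S84: ✓ → 69
sku=S94: ✓ → 284
sku=S81: ✓ → 455
sku=S13: ✓ → 362
sku=S14: ✓ → 463
sku=S31: ✓ → 335
sku=S53: ✓ → 453
sku=S52: ✗
sku=S42: ✓ → 61
sku=S58: ✗
initech_sum = 157 + 112 + 69 + 284 + 455 + 362 + 463 + 335 + 453 + 61 = 2751
—
[price_sum: price < 186 OR category <> 'books']
sku=S64: ✓ → 120
sku=S54: ✓ → 157
sku=S79: ✓ → 26
sku=S67: ✓ → 112
sku=S84: ✓ → 69
sku=S94: ✓ → 284
sku=S81: ✓ → 455
sku=S13: ✓ → 362
sku=S14: ✓ → 463
sku=S31: ✓ → 335
sku=S53: ✓ → 453
sku=S52: ✓ → 58
sku=S42: ✓ → 61
sku=S58: ✓ → 34
price_sum = 120 + 157 + 26 + 112 + 69 + 284 + 455 + 362 + 463 + 335 + 453 + 58 + 61 + 34 = 2989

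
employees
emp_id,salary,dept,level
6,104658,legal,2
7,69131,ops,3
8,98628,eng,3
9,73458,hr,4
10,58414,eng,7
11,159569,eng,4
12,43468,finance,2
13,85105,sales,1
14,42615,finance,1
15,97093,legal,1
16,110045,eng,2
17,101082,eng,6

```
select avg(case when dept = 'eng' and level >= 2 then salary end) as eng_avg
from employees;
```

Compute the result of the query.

105547.6

emp_id=6: ✗
emp_id=7: ✗
emp_id=8: ✓ → 98628
emp_id=9: ✗
emp_id=10: ✓ → 58414
emp_id=11: ✓ → 159569
emp_id=12: ✗
emp_id=13: ✗
emp_id=14: ✗
emp_id=15: ✗
emp_id=16: ✓ → 110045
emp_id=17: ✓ → 101082
eng_avg = (98628 + 58414 + 159569 + 110045 + 101082) / 5 = 105547.6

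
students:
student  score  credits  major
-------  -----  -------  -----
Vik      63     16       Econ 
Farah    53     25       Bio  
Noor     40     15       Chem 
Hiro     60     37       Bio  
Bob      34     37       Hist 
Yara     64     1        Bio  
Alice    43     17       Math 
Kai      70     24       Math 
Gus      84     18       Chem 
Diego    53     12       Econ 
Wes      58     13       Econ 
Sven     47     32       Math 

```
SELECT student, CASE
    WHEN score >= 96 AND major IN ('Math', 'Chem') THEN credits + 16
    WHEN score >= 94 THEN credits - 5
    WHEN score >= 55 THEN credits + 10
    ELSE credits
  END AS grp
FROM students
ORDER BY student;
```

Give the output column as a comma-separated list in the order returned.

student=Alice: ELSE → 17
student=Bob: ELSE → 37
student=Diego: ELSE → 12
student=Farah: ELSE → 25
student=Gus: score >= 55 → 28
student=Hiro: score >= 55 → 47
student=Kai: score >= 55 → 34
student=Noor: ELSE → 15
student=Sven: ELSE → 32
student=Vik: score >= 55 → 26
student=Wes: score >= 55 → 23
student=Yara: score >= 55 → 11

17, 37, 12, 25, 28, 47, 34, 15, 32, 26, 23, 11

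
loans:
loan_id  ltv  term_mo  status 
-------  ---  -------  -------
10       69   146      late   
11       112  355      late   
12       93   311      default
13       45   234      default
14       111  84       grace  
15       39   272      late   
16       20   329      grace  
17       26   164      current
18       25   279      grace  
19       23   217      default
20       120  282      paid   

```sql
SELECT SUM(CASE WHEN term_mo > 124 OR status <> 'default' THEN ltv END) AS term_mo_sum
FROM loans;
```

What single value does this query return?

683

loan_id=10: ✓ → 69
loan_id=11: ✓ → 112
loan_id=12: ✓ → 93
loan_id=13: ✓ → 45
loan_id=14: ✓ → 111
loan_id=15: ✓ → 39
loan_id=16: ✓ → 20
loan_id=17: ✓ → 26
loan_id=18: ✓ → 25
loan_id=19: ✓ → 23
loan_id=20: ✓ → 120
term_mo_sum = 69 + 112 + 93 + 45 + 111 + 39 + 20 + 26 + 25 + 23 + 120 = 683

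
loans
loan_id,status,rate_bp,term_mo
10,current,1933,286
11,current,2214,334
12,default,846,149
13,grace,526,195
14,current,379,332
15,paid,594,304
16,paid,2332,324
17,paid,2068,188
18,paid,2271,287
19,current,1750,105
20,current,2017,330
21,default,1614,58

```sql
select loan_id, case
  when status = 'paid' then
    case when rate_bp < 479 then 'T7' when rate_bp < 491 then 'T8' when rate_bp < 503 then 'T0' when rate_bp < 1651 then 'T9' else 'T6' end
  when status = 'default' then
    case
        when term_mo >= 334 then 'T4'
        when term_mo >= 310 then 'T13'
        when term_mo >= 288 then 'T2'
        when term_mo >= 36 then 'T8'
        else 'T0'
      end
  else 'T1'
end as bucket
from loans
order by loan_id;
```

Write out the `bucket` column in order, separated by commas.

T1, T1, T8, T1, T1, T9, T6, T6, T6, T1, T1, T8

loan_id=10: status='current' → outer ELSE → T1
loan_id=11: status='current' → outer ELSE → T1
loan_id=12: status='default' → inner[term_mo >= 36] → T8
loan_id=13: status='grace' → outer ELSE → T1
loan_id=14: status='current' → outer ELSE → T1
loan_id=15: status='paid' → inner[rate_bp < 1651] → T9
loan_id=16: status='paid' → inner[ELSE] → T6
loan_id=17: status='paid' → inner[ELSE] → T6
loan_id=18: status='paid' → inner[ELSE] → T6
loan_id=19: status='current' → outer ELSE → T1
loan_id=20: status='current' → outer ELSE → T1
loan_id=21: status='default' → inner[term_mo >= 36] → T8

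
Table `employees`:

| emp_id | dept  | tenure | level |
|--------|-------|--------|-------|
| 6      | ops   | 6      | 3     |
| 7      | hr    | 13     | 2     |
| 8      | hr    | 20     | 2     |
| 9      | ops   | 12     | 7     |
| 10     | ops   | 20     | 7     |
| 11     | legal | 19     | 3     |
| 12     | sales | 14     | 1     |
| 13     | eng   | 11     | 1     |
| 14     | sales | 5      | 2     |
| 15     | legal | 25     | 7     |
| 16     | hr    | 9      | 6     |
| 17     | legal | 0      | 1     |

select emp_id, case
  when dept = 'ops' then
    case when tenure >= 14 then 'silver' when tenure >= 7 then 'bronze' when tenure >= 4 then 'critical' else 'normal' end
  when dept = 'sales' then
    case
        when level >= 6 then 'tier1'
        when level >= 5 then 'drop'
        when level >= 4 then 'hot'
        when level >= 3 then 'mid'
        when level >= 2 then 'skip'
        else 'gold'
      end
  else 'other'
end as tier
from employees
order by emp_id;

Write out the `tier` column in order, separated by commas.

critical, other, other, bronze, silver, other, gold, other, skip, other, other, other

emp_id=6: dept='ops' → inner[tenure >= 4] → critical
emp_id=7: dept='hr' → outer ELSE → other
emp_id=8: dept='hr' → outer ELSE → other
emp_id=9: dept='ops' → inner[tenure >= 7] → bronze
emp_id=10: dept='ops' → inner[tenure >= 14] → silver
emp_id=11: dept='legal' → outer ELSE → other
emp_id=12: dept='sales' → inner[ELSE] → gold
emp_id=13: dept='eng' → outer ELSE → other
emp_id=14: dept='sales' → inner[level >= 2] → skip
emp_id=15: dept='legal' → outer ELSE → other
emp_id=16: dept='hr' → outer ELSE → other
emp_id=17: dept='legal' → outer ELSE → other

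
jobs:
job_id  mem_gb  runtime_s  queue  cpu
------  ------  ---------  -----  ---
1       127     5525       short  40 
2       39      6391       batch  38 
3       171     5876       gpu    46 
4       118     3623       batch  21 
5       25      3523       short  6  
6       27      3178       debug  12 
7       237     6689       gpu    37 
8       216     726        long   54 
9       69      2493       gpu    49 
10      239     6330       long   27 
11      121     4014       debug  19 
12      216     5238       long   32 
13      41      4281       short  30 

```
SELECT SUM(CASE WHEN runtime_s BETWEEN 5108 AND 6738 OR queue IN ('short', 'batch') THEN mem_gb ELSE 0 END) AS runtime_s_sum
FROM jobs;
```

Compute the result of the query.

1213

job_id=1: ✓ → 127
job_id=2: ✓ → 39
job_id=3: ✓ → 171
job_id=4: ✓ → 118
job_id=5: ✓ → 25
job_id=6: ✗
job_id=7: ✓ → 237
job_id=8: ✗
job_id=9: ✗
job_id=10: ✓ → 239
job_id=11: ✗
job_id=12: ✓ → 216
job_id=13: ✓ → 41
runtime_s_sum = 127 + 39 + 171 + 118 + 25 + 237 + 239 + 216 + 41 = 1213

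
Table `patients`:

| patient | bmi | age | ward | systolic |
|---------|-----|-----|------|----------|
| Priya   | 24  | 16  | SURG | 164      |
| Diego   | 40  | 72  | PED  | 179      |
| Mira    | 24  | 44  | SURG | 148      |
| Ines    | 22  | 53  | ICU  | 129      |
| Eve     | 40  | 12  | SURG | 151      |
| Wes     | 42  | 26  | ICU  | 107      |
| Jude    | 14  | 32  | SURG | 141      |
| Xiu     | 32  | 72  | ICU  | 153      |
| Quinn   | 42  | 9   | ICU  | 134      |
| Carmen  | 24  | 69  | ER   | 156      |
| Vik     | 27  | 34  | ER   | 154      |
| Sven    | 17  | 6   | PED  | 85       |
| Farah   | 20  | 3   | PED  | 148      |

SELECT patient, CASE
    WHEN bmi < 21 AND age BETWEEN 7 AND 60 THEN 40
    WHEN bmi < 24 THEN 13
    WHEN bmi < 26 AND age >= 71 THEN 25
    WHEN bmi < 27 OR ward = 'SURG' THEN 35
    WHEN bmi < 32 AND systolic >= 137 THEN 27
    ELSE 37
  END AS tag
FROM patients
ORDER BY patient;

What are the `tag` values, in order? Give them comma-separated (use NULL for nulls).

patient=Carmen: bmi < 27 OR ward = 'SURG' → 35
patient=Diego: ELSE → 37
patient=Eve: bmi < 27 OR ward = 'SURG' → 35
patient=Farah: bmi < 24 → 13
patient=Ines: bmi < 24 → 13
patient=Jude: bmi < 21 AND age BETWEEN 7 AND 60 → 40
patient=Mira: bmi < 27 OR ward = 'SURG' → 35
patient=Priya: bmi < 27 OR ward = 'SURG' → 35
patient=Quinn: ELSE → 37
patient=Sven: bmi < 24 → 13
patient=Vik: bmi < 32 AND systolic >= 137 → 27
patient=Wes: ELSE → 37
patient=Xiu: ELSE → 37

35, 37, 35, 13, 13, 40, 35, 35, 37, 13, 27, 37, 37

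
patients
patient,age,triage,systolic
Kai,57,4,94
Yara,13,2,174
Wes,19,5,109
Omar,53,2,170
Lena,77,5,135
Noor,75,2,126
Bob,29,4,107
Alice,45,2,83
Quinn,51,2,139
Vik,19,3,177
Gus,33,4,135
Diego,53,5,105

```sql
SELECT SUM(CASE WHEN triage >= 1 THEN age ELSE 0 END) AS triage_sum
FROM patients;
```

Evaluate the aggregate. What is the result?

patient=Kai: ✓ → 57
patient=Yara: ✓ → 13
patient=Wes: ✓ → 19
patient=Omar: ✓ → 53
patient=Lena: ✓ → 77
patient=Noor: ✓ → 75
patient=Bob: ✓ → 29
patient=Alice: ✓ → 45
patient=Quinn: ✓ → 51
patient=Vik: ✓ → 19
patient=Gus: ✓ → 33
patient=Diego: ✓ → 53
triage_sum = 57 + 13 + 19 + 53 + 77 + 75 + 29 + 45 + 51 + 19 + 33 + 53 = 524

524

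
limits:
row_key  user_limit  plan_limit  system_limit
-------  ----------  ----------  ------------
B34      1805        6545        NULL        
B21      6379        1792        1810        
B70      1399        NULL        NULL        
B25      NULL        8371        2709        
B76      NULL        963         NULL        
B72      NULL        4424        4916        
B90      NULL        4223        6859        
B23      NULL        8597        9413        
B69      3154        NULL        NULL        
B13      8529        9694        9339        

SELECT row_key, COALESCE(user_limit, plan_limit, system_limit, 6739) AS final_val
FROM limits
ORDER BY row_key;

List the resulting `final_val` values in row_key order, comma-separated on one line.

8529, 6379, 8597, 8371, 1805, 3154, 1399, 4424, 963, 4223

row_key=B13: user_limit=8529 → 8529
row_key=B21: user_limit=6379 → 6379
row_key=B23: user_limit=NULL, plan_limit=8597 → 8597
row_key=B25: user_limit=NULL, plan_limit=8371 → 8371
row_key=B34: user_limit=1805 → 1805
row_key=B69: user_limit=3154 → 3154
row_key=B70: user_limit=1399 → 1399
row_key=B72: user_limit=NULL, plan_limit=4424 → 4424
row_key=B76: user_limit=NULL, plan_limit=963 → 963
row_key=B90: user_limit=NULL, plan_limit=4223 → 4223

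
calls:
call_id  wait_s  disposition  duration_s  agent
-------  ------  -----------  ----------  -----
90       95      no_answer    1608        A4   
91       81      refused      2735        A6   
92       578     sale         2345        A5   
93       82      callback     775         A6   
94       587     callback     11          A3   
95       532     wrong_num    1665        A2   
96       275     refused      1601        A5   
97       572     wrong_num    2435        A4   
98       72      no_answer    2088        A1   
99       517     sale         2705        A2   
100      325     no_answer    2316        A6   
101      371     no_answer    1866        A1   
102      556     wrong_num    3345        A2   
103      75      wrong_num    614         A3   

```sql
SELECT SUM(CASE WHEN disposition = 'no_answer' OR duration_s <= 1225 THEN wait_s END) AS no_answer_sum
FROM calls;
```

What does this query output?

1607

call_id=90: ✓ → 95
call_id=91: ✗
call_id=92: ✗
call_id=93: ✓ → 82
call_id=94: ✓ → 587
call_id=95: ✗
call_id=96: ✗
call_id=97: ✗
call_id=98: ✓ → 72
call_id=99: ✗
call_id=100: ✓ → 325
call_id=101: ✓ → 371
call_id=102: ✗
call_id=103: ✓ → 75
no_answer_sum = 95 + 82 + 587 + 72 + 325 + 371 + 75 = 1607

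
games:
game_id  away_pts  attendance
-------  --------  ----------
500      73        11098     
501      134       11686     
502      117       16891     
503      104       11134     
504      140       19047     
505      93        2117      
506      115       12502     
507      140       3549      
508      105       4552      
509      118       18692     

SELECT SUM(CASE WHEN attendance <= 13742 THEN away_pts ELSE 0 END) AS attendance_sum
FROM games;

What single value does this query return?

game_id=500: ✓ → 73
game_id=501: ✓ → 134
game_id=502: ✗
game_id=503: ✓ → 104
game_id=504: ✗
game_id=505: ✓ → 93
game_id=506: ✓ → 115
game_id=507: ✓ → 140
game_id=508: ✓ → 105
game_id=509: ✗
attendance_sum = 73 + 134 + 104 + 93 + 115 + 140 + 105 = 764

764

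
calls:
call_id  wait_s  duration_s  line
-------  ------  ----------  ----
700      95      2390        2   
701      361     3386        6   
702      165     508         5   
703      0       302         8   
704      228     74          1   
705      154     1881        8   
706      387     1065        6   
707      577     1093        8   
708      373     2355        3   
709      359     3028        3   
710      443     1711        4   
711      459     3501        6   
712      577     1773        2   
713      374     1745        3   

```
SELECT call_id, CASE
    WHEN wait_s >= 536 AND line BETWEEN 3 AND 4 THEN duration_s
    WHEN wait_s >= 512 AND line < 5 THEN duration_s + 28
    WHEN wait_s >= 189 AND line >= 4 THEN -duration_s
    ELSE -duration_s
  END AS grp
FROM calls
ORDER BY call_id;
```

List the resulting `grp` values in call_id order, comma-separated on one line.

-2390, -3386, -508, -302, -74, -1881, -1065, -1093, -2355, -3028, -1711, -3501, 1801, -1745

call_id=700: ELSE → -2390
call_id=701: wait_s >= 189 AND line >= 4 → -3386
call_id=702: ELSE → -508
call_id=703: ELSE → -302
call_id=704: ELSE → -74
call_id=705: ELSE → -1881
call_id=706: wait_s >= 189 AND line >= 4 → -1065
call_id=707: wait_s >= 189 AND line >= 4 → -1093
call_id=708: ELSE → -2355
call_id=709: ELSE → -3028
call_id=710: wait_s >= 189 AND line >= 4 → -1711
call_id=711: wait_s >= 189 AND line >= 4 → -3501
call_id=712: wait_s >= 512 AND line < 5 → 1801
call_id=713: ELSE → -1745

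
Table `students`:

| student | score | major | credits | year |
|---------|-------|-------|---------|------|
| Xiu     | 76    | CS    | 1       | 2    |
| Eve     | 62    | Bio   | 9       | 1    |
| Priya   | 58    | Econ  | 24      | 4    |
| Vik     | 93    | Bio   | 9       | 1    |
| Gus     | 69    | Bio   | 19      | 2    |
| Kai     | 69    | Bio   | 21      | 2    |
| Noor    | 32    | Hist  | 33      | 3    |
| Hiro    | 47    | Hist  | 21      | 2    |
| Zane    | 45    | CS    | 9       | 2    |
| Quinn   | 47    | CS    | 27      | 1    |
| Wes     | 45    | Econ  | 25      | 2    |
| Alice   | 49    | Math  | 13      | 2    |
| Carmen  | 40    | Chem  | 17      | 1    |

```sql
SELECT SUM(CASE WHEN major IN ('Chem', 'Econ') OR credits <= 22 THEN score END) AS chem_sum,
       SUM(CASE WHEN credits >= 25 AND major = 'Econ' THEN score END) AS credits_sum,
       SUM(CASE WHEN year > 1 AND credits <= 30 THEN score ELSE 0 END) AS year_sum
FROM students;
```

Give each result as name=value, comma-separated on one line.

chem_sum=653, credits_sum=45, year_sum=458

[chem_sum: major IN ('Chem', 'Econ') OR credits <= 22]
student=Xiu: ✓ → 76
student=Eve: ✓ → 62
student=Priya: ✓ → 58
student=Vik: ✓ → 93
student=Gus: ✓ → 69
student=Kai: ✓ → 69
student=Noor: ✗
student=Hiro: ✓ → 47
student=Zane: ✓ → 45
student=Quinn: ✗
student=Wes: ✓ → 45
student=Alice: ✓ → 49
student=Carmen: ✓ → 40
chem_sum = 76 + 62 + 58 + 93 + 69 + 69 + 47 + 45 + 45 + 49 + 40 = 653
—
[credits_sum: credits >= 25 AND major = 'Econ']
student=Xiu: ✗
student=Eve: ✗
student=Priya: ✗
student=Vik: ✗
student=Gus: ✗
student=Kai: ✗
student=Noor: ✗
student=Hiro: ✗
student=Zane: ✗
student=Quinn: ✗
student=Wes: ✓ → 45
student=Alice: ✗
student=Carmen: ✗
credits_sum = 45
—
[year_sum: year > 1 AND credits <= 30]
student=Xiu: ✓ → 76
student=Eve: ✗
student=Priya: ✓ → 58
student=Vik: ✗
student=Gus: ✓ → 69
student=Kai: ✓ → 69
student=Noor: ✗
student=Hiro: ✓ → 47
student=Zane: ✓ → 45
student=Quinn: ✗
student=Wes: ✓ → 45
student=Alice: ✓ → 49
student=Carmen: ✗
year_sum = 76 + 58 + 69 + 69 + 47 + 45 + 45 + 49 = 458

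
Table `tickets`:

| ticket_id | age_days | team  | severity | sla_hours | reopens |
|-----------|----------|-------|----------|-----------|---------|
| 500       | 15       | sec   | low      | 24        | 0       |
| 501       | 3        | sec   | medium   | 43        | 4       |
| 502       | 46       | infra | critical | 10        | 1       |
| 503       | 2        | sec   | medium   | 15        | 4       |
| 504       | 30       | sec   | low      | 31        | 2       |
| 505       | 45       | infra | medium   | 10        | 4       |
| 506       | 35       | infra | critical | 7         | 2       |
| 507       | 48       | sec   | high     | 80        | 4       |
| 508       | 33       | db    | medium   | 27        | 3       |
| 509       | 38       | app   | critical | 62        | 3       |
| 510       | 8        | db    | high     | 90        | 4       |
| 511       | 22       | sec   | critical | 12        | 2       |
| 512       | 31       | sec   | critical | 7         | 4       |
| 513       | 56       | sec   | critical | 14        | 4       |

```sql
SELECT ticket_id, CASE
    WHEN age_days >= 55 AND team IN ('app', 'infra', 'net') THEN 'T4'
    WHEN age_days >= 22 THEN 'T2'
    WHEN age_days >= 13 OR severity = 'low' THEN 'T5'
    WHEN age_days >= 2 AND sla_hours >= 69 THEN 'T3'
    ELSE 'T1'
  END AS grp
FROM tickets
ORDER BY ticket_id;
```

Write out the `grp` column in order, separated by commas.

T5, T1, T2, T1, T2, T2, T2, T2, T2, T2, T3, T2, T2, T2

ticket_id=500: age_days >= 13 OR severity = 'low' → T5
ticket_id=501: ELSE → T1
ticket_id=502: age_days >= 22 → T2
ticket_id=503: ELSE → T1
ticket_id=504: age_days >= 22 → T2
ticket_id=505: age_days >= 22 → T2
ticket_id=506: age_days >= 22 → T2
ticket_id=507: age_days >= 22 → T2
ticket_id=508: age_days >= 22 → T2
ticket_id=509: age_days >= 22 → T2
ticket_id=510: age_days >= 2 AND sla_hours >= 69 → T3
ticket_id=511: age_days >= 22 → T2
ticket_id=512: age_days >= 22 → T2
ticket_id=513: age_days >= 22 → T2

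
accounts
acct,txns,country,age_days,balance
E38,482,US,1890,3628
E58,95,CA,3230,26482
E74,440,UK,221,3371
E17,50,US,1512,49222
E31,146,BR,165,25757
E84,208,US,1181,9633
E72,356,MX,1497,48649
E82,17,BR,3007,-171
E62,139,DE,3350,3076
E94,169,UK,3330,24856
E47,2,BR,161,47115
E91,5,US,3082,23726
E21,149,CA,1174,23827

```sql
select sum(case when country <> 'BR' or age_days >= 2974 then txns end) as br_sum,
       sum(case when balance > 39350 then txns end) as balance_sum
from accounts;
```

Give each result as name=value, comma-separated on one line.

br_sum=2110, balance_sum=408

[br_sum: country <> 'BR' or age_days >= 2974]
acct=E38: ✓ → 482
acct=E58: ✓ → 95
acct=E74: ✓ → 440
acct=E17: ✓ → 50
acct=E31: ✗
acct=E84: ✓ → 208
acct=E72: ✓ → 356
acct=E82: ✓ → 17
acct=E62: ✓ → 139
acct=E94: ✓ → 169
acct=E47: ✗
acct=E91: ✓ → 5
acct=E21: ✓ → 149
br_sum = 482 + 95 + 440 + 50 + 208 + 356 + 17 + 139 + 169 + 5 + 149 = 2110
—
[balance_sum: balance > 39350]
acct=E38: ✗
acct=E58: ✗
acct=E74: ✗
acct=E17: ✓ → 50
acct=E31: ✗
acct=E84: ✗
acct=E72: ✓ → 356
acct=E82: ✗
acct=E62: ✗
acct=E94: ✗
acct=E47: ✓ → 2
acct=E91: ✗
acct=E21: ✗
balance_sum = 50 + 356 + 2 = 408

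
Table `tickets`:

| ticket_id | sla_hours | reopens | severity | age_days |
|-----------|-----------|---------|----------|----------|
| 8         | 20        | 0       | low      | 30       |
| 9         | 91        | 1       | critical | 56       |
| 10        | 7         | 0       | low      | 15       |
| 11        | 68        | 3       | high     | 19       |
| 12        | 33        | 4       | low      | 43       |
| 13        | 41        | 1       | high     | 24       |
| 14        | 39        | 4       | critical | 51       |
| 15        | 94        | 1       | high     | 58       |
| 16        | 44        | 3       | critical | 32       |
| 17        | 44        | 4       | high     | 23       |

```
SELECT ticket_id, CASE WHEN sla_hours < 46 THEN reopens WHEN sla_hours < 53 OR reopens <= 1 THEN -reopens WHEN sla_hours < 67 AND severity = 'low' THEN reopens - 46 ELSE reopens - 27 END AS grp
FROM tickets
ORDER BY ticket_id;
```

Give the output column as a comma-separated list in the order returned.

0, -1, 0, -24, 4, 1, 4, -1, 3, 4

ticket_id=8: sla_hours < 46 → 0
ticket_id=9: sla_hours < 53 OR reopens <= 1 → -1
ticket_id=10: sla_hours < 46 → 0
ticket_id=11: ELSE → -24
ticket_id=12: sla_hours < 46 → 4
ticket_id=13: sla_hours < 46 → 1
ticket_id=14: sla_hours < 46 → 4
ticket_id=15: sla_hours < 53 OR reopens <= 1 → -1
ticket_id=16: sla_hours < 46 → 3
ticket_id=17: sla_hours < 46 → 4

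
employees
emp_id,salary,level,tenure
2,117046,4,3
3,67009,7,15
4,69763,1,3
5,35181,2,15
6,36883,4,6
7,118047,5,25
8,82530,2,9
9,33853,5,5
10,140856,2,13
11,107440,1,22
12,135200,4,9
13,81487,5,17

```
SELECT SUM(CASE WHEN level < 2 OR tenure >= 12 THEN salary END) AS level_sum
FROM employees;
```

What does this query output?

619783

emp_id=2: ✗
emp_id=3: ✓ → 67009
emp_id=4: ✓ → 69763
emp_id=5: ✓ → 35181
emp_id=6: ✗
emp_id=7: ✓ → 118047
emp_id=8: ✗
emp_id=9: ✗
emp_id=10: ✓ → 140856
emp_id=11: ✓ → 107440
emp_id=12: ✗
emp_id=13: ✓ → 81487
level_sum = 67009 + 69763 + 35181 + 118047 + 140856 + 107440 + 81487 = 619783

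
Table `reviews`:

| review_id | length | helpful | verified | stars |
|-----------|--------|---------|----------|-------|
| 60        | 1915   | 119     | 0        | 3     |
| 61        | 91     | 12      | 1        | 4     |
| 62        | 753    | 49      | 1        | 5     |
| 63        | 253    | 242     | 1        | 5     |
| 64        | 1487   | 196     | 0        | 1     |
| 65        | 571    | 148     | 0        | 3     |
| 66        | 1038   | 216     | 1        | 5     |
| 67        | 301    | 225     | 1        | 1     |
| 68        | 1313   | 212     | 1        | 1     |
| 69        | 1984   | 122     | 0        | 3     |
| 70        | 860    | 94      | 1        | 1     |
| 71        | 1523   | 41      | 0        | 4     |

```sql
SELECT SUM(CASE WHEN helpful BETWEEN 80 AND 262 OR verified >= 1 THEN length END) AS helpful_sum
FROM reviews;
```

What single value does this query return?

10566

review_id=60: ✓ → 1915
review_id=61: ✓ → 91
review_id=62: ✓ → 753
review_id=63: ✓ → 253
review_id=64: ✓ → 1487
review_id=65: ✓ → 571
review_id=66: ✓ → 1038
review_id=67: ✓ → 301
review_id=68: ✓ → 1313
review_id=69: ✓ → 1984
review_id=70: ✓ → 860
review_id=71: ✗
helpful_sum = 1915 + 91 + 753 + 253 + 1487 + 571 + 1038 + 301 + 1313 + 1984 + 860 = 10566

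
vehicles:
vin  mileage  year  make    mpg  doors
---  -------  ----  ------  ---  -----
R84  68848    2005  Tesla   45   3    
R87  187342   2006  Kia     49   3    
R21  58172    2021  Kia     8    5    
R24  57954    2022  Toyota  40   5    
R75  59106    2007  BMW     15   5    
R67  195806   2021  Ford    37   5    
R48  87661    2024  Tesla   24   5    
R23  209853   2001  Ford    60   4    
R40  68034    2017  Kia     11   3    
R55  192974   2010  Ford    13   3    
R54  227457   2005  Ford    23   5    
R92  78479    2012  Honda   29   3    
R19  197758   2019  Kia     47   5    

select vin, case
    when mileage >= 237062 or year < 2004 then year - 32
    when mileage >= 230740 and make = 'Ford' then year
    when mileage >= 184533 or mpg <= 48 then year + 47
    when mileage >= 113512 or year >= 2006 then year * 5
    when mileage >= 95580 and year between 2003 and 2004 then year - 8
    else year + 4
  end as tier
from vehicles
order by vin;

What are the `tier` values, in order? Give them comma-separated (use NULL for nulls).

2066, 2068, 1969, 2069, 2064, 2071, 2052, 2057, 2068, 2054, 2052, 2053, 2059

vin=R19: mileage >= 184533 or mpg <= 48 → 2066
vin=R21: mileage >= 184533 or mpg <= 48 → 2068
vin=R23: mileage >= 237062 or year < 2004 → 1969
vin=R24: mileage >= 184533 or mpg <= 48 → 2069
vin=R40: mileage >= 184533 or mpg <= 48 → 2064
vin=R48: mileage >= 184533 or mpg <= 48 → 2071
vin=R54: mileage >= 184533 or mpg <= 48 → 2052
vin=R55: mileage >= 184533 or mpg <= 48 → 2057
vin=R67: mileage >= 184533 or mpg <= 48 → 2068
vin=R75: mileage >= 184533 or mpg <= 48 → 2054
vin=R84: mileage >= 184533 or mpg <= 48 → 2052
vin=R87: mileage >= 184533 or mpg <= 48 → 2053
vin=R92: mileage >= 184533 or mpg <= 48 → 2059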